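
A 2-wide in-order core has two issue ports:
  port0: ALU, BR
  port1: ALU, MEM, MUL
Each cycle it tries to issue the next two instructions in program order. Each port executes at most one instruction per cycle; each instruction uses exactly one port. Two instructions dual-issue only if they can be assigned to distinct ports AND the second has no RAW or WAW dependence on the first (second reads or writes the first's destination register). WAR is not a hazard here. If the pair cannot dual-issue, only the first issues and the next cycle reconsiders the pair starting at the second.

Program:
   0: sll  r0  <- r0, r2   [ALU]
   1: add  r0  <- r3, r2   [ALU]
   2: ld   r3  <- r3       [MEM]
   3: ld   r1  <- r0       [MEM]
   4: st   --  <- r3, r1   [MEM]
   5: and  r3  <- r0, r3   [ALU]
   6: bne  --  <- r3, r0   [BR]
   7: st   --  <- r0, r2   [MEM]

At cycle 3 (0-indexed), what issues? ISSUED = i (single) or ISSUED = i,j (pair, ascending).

  cy0 -> i0 (sll) WAW r0
  cy1 -> i1+i2 (add ld) pair
  cy2 -> i3 (ld) no-port MEM/MEM
  cy3 -> i4+i5 (st and) pair
  cy4 -> i6+i7 (bne st) pair

ISSUED = 4,5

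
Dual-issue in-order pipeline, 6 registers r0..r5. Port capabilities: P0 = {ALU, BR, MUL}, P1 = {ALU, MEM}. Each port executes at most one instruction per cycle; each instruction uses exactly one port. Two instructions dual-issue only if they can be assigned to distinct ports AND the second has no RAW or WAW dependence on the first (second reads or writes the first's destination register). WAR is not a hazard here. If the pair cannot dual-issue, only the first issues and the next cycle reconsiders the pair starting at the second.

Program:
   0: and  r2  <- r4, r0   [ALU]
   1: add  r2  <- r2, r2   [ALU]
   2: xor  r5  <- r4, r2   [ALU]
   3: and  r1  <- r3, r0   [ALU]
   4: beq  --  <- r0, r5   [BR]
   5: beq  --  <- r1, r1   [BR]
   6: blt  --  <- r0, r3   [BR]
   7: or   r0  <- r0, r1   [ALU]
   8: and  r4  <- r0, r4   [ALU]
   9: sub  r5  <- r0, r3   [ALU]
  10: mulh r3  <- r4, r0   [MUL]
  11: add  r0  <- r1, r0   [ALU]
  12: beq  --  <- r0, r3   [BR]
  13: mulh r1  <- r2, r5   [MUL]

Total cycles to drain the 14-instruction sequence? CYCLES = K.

CYCLES = 10

[0] i0  and  -- RAW+WAW r2
[1] i1  add  -- RAW r2
[2] i2,i3  xor;and  -- pair
[3] i4  beq  -- no-port BR/BR
[4] i5  beq  -- no-port BR/BR
[5] i6,i7  blt;or  -- pair
[6] i8,i9  and;sub  -- pair
[7] i10,i11  mulh;add  -- pair
[8] i12  beq  -- no-port BR/MUL
[9] i13  mulh  -- tail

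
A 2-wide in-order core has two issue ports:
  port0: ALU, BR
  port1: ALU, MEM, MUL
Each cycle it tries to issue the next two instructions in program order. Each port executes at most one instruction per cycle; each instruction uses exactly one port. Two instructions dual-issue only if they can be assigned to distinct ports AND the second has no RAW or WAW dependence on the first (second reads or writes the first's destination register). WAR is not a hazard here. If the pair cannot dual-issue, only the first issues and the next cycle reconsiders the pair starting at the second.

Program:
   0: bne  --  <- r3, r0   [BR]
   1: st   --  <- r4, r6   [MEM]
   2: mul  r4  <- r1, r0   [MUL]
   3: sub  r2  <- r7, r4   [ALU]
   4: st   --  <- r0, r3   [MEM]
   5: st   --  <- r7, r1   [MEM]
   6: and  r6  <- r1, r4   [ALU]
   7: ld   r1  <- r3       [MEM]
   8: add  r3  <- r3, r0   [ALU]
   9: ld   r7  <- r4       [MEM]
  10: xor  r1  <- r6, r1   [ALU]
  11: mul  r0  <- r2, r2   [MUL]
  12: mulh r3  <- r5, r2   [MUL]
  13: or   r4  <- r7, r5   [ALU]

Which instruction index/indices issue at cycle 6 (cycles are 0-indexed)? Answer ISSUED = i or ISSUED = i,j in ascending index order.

ISSUED = 11

0. bne/st @i0&i1  | dual
1. mul @i2  | RAW r4
2. sub/st @i3&i4  | dual
3. st/and @i5&i6  | dual
4. ld/add @i7&i8  | dual
5. ld/xor @i9&i10  | dual
6. mul @i11  | no-port MUL/MUL
7. mulh/or @i12&i13  | dual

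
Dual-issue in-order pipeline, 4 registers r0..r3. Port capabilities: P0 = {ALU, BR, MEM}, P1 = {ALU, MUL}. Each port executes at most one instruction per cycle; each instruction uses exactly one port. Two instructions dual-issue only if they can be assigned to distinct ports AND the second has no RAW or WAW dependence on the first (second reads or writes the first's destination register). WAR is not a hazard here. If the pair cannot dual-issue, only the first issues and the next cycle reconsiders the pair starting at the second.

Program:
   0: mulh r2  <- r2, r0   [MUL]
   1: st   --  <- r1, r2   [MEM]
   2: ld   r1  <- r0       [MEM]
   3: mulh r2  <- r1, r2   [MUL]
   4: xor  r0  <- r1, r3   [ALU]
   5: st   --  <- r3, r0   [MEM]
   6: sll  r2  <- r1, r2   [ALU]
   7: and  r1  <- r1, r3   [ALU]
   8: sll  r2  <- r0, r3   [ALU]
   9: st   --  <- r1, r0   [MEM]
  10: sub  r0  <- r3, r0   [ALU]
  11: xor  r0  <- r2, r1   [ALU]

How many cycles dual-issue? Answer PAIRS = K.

c0: i0 mulh.MUL  RAW r2
c1: i1 st.MEM  no-port MEM/MEM
c2: i2 ld.MEM  RAW r1
c3: i3/i4 mulh.MUL;xor.ALU  2-wide
c4: i5/i6 st.MEM;sll.ALU  2-wide
c5: i7/i8 and.ALU;sll.ALU  2-wide
c6: i9/i10 st.MEM;sub.ALU  2-wide
c7: i11 xor.ALU  tail

PAIRS = 4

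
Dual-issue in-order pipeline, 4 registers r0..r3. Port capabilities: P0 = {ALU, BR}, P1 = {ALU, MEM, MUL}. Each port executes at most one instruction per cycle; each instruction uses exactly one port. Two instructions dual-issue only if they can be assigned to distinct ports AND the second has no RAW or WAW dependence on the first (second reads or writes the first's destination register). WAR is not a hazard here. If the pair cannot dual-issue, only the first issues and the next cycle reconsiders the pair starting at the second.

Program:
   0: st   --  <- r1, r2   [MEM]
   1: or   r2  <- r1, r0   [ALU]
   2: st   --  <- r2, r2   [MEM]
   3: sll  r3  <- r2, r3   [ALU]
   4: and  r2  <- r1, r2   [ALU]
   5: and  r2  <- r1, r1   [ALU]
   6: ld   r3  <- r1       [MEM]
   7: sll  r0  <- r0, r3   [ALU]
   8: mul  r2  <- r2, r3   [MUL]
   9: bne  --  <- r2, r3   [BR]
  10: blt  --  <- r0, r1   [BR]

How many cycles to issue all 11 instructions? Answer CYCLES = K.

CYCLES = 7

[0] i0+i1  st.MEM/or.ALU  -- pair
[1] i2+i3  st.MEM/sll.ALU  -- pair
[2] i4  and.ALU  -- WAW r2
[3] i5+i6  and.ALU/ld.MEM  -- pair
[4] i7+i8  sll.ALU/mul.MUL  -- pair
[5] i9  bne.BR  -- no-port BR/BR
[6] i10  blt.BR  -- tail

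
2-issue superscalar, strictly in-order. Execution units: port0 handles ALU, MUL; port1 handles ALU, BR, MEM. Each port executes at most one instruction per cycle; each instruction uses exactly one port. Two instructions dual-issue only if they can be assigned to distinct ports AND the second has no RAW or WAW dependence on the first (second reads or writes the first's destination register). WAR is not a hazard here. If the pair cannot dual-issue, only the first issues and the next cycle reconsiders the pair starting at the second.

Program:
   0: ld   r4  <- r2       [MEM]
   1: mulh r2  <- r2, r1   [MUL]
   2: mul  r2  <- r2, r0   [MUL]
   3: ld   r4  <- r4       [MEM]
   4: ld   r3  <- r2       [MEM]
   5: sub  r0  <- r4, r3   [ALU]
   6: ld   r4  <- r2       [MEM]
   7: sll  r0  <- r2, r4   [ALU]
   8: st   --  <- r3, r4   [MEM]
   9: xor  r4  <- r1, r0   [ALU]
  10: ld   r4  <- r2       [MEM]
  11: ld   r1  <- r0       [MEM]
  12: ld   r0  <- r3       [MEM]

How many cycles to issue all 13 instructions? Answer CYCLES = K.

CYCLES = 9

0. ld;mulh @i0/i1  | dual
1. mul;ld @i2/i3  | dual
2. ld @i4  | RAW r3
3. sub;ld @i5/i6  | dual
4. sll;st @i7/i8  | dual
5. xor @i9  | WAW r4
6. ld @i10  | no-port MEM/MEM
7. ld @i11  | no-port MEM/MEM
8. ld @i12  | tail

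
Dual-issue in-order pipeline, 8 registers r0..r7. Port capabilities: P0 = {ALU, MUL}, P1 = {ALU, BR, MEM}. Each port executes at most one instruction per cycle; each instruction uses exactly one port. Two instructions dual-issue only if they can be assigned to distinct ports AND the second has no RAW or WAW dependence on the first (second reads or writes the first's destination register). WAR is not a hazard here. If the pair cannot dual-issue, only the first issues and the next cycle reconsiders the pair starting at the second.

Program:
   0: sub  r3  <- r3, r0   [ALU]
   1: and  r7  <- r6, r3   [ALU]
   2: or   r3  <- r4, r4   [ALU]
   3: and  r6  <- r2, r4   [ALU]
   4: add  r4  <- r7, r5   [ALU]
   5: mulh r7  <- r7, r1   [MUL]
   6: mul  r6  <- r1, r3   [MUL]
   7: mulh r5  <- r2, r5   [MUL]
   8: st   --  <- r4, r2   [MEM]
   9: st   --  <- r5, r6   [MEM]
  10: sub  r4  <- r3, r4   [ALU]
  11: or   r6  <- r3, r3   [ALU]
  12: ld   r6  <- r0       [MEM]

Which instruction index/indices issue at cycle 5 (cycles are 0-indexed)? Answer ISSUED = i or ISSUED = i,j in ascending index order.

ISSUED = 7,8

  cy0 -> i0 (sub.ALU) RAW r3
  cy1 -> i1&i2 (and.ALU+or.ALU) 2-wide
  cy2 -> i3&i4 (and.ALU+add.ALU) 2-wide
  cy3 -> i5 (mulh.MUL) no-port MUL/MUL
  cy4 -> i6 (mul.MUL) no-port MUL/MUL
  cy5 -> i7&i8 (mulh.MUL+st.MEM) 2-wide
  cy6 -> i9&i10 (st.MEM+sub.ALU) 2-wide
  cy7 -> i11 (or.ALU) WAW r6
  cy8 -> i12 (ld.MEM) tail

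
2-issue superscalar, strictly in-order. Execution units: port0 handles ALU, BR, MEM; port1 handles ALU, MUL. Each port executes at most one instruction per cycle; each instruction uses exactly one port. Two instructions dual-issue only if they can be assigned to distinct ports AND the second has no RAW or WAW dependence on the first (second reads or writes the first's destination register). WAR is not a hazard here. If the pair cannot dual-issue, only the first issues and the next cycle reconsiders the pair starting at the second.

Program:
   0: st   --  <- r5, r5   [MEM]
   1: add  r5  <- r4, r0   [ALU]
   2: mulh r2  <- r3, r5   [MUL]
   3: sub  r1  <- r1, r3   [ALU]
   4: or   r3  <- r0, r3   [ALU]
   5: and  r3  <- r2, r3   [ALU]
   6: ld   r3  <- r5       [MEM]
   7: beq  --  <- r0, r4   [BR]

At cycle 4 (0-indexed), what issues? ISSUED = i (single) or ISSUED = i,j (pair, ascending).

0. st/add @i0&i1  | 2-wide
1. mulh/sub @i2&i3  | 2-wide
2. or @i4  | RAW+WAW r3
3. and @i5  | WAW r3
4. ld @i6  | no-port MEM/BR
5. beq @i7  | tail

ISSUED = 6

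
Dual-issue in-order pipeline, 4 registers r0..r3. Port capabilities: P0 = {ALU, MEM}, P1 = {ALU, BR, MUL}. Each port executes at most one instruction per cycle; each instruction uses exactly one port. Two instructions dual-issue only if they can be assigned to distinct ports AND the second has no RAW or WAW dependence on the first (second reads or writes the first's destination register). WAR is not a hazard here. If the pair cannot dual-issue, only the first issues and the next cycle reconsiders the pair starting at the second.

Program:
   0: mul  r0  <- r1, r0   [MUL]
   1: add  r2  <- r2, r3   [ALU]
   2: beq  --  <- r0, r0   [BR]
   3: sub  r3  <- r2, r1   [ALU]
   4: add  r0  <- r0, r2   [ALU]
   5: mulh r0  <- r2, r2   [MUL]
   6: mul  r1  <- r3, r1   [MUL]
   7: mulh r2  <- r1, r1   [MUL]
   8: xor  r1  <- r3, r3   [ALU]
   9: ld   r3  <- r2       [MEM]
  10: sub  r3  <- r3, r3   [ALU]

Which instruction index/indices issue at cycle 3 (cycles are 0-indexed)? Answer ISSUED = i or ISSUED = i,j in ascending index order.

  cy0 -> i0&i1 (mul/add) 2-wide
  cy1 -> i2&i3 (beq/sub) 2-wide
  cy2 -> i4 (add) WAW r0
  cy3 -> i5 (mulh) no-port MUL/MUL
  cy4 -> i6 (mul) no-port MUL/MUL
  cy5 -> i7&i8 (mulh/xor) 2-wide
  cy6 -> i9 (ld) RAW+WAW r3
  cy7 -> i10 (sub) tail

ISSUED = 5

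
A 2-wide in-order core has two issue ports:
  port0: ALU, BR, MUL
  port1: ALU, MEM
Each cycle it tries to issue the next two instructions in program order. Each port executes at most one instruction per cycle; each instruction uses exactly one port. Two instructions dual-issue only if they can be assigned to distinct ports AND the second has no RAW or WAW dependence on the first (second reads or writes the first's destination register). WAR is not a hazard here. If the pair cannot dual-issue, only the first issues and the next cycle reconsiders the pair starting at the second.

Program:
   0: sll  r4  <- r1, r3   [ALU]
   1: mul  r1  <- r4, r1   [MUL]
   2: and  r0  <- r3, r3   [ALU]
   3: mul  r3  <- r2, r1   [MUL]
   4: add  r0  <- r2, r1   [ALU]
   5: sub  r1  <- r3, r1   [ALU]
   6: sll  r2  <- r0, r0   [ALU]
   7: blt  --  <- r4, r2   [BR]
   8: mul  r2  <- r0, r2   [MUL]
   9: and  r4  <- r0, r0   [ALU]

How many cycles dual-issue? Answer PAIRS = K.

t=0 i0:sll ; RAW r4
t=1 i1&i2:mul/and ; pair
t=2 i3&i4:mul/add ; pair
t=3 i5&i6:sub/sll ; pair
t=4 i7:blt ; no-port BR/MUL
t=5 i8&i9:mul/and ; pair

PAIRS = 4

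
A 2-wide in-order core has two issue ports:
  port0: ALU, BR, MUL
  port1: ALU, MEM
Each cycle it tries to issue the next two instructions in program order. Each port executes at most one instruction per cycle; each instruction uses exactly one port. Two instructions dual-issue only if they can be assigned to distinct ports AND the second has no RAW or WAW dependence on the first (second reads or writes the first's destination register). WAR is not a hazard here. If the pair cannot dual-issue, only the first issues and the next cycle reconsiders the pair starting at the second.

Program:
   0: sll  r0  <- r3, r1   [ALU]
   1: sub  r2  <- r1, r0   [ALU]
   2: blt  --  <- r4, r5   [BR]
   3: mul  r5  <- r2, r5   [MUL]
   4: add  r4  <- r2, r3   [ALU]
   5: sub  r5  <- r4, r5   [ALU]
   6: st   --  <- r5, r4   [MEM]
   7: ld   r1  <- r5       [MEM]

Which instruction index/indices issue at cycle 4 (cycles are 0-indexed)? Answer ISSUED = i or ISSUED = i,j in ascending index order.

ISSUED = 6

0. sll @i0  | RAW r0
1. sub+blt @i1/i2  | pair
2. mul+add @i3/i4  | pair
3. sub @i5  | RAW r5
4. st @i6  | no-port MEM/MEM
5. ld @i7  | tail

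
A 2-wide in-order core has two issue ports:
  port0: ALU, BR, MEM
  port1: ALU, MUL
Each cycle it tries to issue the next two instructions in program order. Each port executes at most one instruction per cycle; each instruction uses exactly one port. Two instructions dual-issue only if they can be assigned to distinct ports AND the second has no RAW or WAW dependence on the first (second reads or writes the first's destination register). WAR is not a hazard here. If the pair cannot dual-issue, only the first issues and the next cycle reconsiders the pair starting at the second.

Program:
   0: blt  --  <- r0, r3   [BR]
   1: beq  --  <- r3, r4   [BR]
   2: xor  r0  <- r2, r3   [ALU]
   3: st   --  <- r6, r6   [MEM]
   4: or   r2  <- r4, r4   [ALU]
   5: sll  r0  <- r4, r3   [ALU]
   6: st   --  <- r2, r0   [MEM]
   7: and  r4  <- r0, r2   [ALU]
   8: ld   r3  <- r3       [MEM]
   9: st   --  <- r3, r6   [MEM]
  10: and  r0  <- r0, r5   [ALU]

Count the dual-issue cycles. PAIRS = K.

  cy0 -> i0 (blt) no-port BR/BR
  cy1 -> i1/i2 (beq/xor) dual
  cy2 -> i3/i4 (st/or) dual
  cy3 -> i5 (sll) RAW r0
  cy4 -> i6/i7 (st/and) dual
  cy5 -> i8 (ld) no-port MEM/MEM
  cy6 -> i9/i10 (st/and) dual

PAIRS = 4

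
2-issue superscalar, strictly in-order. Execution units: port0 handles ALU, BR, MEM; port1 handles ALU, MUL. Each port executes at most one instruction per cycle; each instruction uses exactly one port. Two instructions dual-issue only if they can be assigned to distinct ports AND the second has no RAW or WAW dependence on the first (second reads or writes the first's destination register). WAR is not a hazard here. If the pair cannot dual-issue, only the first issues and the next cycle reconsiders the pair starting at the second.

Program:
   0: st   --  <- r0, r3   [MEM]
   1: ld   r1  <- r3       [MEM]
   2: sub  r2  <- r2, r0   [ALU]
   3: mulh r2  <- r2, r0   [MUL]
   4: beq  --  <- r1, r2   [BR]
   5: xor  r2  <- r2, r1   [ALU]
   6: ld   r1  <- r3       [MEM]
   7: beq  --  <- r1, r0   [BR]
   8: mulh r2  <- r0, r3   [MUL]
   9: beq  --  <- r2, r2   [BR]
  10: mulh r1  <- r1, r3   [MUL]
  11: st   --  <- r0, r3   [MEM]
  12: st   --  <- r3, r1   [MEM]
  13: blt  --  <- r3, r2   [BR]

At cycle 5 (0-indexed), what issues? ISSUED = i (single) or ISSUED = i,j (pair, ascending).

[0] i0  st  -- no-port MEM/MEM
[1] i1+i2  ld;sub  -- 2-wide
[2] i3  mulh  -- RAW r2
[3] i4+i5  beq;xor  -- 2-wide
[4] i6  ld  -- no-port MEM/BR
[5] i7+i8  beq;mulh  -- 2-wide
[6] i9+i10  beq;mulh  -- 2-wide
[7] i11  st  -- no-port MEM/MEM
[8] i12  st  -- no-port MEM/BR
[9] i13  blt  -- tail

ISSUED = 7,8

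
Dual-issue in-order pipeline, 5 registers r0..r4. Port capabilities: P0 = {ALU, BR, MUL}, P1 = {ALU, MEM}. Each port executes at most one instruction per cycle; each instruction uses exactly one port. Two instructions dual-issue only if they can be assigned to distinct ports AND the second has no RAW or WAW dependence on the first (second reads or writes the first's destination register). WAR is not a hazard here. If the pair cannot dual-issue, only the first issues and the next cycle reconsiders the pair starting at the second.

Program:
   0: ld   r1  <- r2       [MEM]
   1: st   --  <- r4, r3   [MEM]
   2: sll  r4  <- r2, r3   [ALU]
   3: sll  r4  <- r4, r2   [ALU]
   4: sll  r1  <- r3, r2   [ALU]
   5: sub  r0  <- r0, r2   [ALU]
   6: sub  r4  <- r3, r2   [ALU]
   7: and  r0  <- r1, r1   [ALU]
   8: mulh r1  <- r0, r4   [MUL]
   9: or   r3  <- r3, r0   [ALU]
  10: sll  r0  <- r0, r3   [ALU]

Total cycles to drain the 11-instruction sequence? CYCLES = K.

CYCLES = 7

  cy0 -> i0 (ld.MEM) no-port MEM/MEM
  cy1 -> i1&i2 (st.MEM/sll.ALU) pair
  cy2 -> i3&i4 (sll.ALU/sll.ALU) pair
  cy3 -> i5&i6 (sub.ALU/sub.ALU) pair
  cy4 -> i7 (and.ALU) RAW r0
  cy5 -> i8&i9 (mulh.MUL/or.ALU) pair
  cy6 -> i10 (sll.ALU) tail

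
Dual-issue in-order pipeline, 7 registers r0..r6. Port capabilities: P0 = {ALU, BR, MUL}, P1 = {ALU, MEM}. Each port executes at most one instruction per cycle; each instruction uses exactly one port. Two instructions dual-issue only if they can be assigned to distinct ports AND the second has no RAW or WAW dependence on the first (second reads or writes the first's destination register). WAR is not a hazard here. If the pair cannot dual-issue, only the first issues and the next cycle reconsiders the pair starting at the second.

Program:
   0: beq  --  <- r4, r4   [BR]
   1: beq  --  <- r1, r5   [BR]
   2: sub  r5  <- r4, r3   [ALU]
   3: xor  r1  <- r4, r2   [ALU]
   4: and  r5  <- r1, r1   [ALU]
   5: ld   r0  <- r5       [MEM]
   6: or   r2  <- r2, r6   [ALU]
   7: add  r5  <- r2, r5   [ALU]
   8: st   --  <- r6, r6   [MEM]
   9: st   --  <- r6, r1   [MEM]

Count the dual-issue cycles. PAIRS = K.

PAIRS = 3

0. beq.BR @i0  | no-port BR/BR
1. beq.BR sub.ALU @i1&i2  | pair
2. xor.ALU @i3  | RAW r1
3. and.ALU @i4  | RAW r5
4. ld.MEM or.ALU @i5&i6  | pair
5. add.ALU st.MEM @i7&i8  | pair
6. st.MEM @i9  | tail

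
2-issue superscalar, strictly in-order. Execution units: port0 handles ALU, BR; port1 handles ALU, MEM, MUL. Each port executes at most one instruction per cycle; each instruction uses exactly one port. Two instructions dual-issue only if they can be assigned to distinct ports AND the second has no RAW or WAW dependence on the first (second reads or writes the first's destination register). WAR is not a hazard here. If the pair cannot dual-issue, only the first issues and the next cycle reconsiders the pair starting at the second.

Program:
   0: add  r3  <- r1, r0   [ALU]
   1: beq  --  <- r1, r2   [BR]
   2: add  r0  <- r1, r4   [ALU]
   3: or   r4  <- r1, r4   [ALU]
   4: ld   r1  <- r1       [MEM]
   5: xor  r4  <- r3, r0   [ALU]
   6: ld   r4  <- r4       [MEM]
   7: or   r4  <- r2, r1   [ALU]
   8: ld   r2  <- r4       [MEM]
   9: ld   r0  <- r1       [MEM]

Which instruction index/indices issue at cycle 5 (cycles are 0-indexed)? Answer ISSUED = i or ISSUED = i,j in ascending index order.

  cy0 -> i0/i1 (add.ALU;beq.BR) pair
  cy1 -> i2/i3 (add.ALU;or.ALU) pair
  cy2 -> i4/i5 (ld.MEM;xor.ALU) pair
  cy3 -> i6 (ld.MEM) WAW r4
  cy4 -> i7 (or.ALU) RAW r4
  cy5 -> i8 (ld.MEM) no-port MEM/MEM
  cy6 -> i9 (ld.MEM) tail

ISSUED = 8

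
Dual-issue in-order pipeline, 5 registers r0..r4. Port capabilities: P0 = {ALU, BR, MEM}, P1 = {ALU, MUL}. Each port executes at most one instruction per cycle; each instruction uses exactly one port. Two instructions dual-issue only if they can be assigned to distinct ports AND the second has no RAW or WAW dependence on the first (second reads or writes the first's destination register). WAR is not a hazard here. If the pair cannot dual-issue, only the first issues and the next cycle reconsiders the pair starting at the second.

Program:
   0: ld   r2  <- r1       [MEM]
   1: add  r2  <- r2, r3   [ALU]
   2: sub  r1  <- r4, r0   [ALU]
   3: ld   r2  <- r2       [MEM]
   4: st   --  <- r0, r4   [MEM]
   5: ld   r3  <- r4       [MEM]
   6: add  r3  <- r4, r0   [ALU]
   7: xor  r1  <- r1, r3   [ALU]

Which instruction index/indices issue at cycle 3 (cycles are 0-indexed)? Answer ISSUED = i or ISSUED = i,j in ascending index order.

ISSUED = 4

t=0 i0:ld ; RAW+WAW r2
t=1 i1,i2:add;sub ; pair
t=2 i3:ld ; no-port MEM/MEM
t=3 i4:st ; no-port MEM/MEM
t=4 i5:ld ; WAW r3
t=5 i6:add ; RAW r3
t=6 i7:xor ; tail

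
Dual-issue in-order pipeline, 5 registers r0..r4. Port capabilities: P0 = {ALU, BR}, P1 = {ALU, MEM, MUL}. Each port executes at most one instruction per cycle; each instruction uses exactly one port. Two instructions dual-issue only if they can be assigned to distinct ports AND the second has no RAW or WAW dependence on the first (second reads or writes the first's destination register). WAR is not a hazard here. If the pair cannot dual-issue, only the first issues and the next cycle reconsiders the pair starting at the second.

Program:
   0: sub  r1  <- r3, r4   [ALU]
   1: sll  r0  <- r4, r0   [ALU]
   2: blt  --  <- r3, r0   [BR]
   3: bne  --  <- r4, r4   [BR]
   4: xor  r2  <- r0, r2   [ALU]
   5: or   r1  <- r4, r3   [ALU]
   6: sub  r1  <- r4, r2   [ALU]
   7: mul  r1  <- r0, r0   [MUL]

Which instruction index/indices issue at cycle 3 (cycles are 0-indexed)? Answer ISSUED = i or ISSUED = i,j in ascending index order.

ISSUED = 5

c0: i0,i1 sub;sll  pair
c1: i2 blt  no-port BR/BR
c2: i3,i4 bne;xor  pair
c3: i5 or  WAW r1
c4: i6 sub  WAW r1
c5: i7 mul  tail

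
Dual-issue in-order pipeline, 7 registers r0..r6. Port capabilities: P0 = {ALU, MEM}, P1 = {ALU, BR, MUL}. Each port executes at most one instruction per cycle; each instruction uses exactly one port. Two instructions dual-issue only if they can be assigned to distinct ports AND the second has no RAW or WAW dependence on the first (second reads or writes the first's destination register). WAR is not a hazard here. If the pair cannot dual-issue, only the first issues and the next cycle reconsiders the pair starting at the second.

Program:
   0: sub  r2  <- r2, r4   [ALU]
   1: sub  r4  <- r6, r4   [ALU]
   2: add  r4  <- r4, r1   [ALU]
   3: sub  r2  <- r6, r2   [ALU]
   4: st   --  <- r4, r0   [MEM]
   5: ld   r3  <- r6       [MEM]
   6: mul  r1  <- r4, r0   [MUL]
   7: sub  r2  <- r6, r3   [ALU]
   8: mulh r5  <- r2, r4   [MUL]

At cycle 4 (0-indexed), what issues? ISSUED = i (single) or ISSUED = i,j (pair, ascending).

t=0 i0,i1:sub sub ; pair
t=1 i2,i3:add sub ; pair
t=2 i4:st ; no-port MEM/MEM
t=3 i5,i6:ld mul ; pair
t=4 i7:sub ; RAW r2
t=5 i8:mulh ; tail

ISSUED = 7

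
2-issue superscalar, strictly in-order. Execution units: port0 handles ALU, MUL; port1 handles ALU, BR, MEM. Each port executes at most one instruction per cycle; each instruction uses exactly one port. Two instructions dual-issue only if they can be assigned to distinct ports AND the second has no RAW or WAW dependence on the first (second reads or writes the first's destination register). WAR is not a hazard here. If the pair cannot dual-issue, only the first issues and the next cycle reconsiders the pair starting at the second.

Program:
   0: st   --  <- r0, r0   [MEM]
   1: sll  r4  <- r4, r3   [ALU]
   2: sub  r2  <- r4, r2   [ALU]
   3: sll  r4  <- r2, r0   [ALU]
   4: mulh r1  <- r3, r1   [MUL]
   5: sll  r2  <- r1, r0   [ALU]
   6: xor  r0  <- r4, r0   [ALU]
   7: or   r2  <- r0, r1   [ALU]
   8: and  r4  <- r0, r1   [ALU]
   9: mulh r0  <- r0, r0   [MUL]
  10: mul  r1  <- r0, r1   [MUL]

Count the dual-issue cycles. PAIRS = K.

[0] i0/i1  st+sll  -- pair
[1] i2  sub  -- RAW r2
[2] i3/i4  sll+mulh  -- pair
[3] i5/i6  sll+xor  -- pair
[4] i7/i8  or+and  -- pair
[5] i9  mulh  -- no-port MUL/MUL
[6] i10  mul  -- tail

PAIRS = 4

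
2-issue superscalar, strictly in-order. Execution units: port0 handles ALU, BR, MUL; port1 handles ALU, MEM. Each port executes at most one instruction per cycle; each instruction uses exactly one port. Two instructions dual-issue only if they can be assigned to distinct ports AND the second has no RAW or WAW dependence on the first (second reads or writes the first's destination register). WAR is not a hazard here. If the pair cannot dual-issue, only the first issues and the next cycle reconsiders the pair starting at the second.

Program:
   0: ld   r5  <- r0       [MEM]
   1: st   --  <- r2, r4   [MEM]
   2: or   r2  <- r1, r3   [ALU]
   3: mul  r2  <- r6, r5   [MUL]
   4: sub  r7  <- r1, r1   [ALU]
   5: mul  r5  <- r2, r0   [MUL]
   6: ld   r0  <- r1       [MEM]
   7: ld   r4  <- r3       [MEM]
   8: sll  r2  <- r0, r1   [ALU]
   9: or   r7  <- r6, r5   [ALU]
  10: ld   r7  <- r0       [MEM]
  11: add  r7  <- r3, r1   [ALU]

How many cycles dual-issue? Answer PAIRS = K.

[0] i0  ld.MEM  -- no-port MEM/MEM
[1] i1&i2  st.MEM;or.ALU  -- dual
[2] i3&i4  mul.MUL;sub.ALU  -- dual
[3] i5&i6  mul.MUL;ld.MEM  -- dual
[4] i7&i8  ld.MEM;sll.ALU  -- dual
[5] i9  or.ALU  -- WAW r7
[6] i10  ld.MEM  -- WAW r7
[7] i11  add.ALU  -- tail

PAIRS = 4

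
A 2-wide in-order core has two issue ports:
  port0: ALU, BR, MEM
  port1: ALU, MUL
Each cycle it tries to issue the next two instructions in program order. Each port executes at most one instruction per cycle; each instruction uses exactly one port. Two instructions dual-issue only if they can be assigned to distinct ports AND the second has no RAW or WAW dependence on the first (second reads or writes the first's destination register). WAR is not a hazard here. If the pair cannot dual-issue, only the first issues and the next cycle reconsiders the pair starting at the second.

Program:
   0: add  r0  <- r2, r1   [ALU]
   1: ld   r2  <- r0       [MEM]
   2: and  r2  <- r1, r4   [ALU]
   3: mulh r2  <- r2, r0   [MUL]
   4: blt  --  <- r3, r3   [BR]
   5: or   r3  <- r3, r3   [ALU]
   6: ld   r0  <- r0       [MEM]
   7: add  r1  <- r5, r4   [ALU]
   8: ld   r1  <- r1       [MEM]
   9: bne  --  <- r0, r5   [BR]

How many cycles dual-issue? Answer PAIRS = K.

PAIRS = 2

#0 head=0: add i0 RAW r0
#1 head=1: ld i1 WAW r2
#2 head=2: and i2 RAW+WAW r2
#3 head=3: mulh;blt i3&i4 dual
#4 head=5: or;ld i5&i6 dual
#5 head=7: add i7 RAW+WAW r1
#6 head=8: ld i8 no-port MEM/BR
#7 head=9: bne i9 tail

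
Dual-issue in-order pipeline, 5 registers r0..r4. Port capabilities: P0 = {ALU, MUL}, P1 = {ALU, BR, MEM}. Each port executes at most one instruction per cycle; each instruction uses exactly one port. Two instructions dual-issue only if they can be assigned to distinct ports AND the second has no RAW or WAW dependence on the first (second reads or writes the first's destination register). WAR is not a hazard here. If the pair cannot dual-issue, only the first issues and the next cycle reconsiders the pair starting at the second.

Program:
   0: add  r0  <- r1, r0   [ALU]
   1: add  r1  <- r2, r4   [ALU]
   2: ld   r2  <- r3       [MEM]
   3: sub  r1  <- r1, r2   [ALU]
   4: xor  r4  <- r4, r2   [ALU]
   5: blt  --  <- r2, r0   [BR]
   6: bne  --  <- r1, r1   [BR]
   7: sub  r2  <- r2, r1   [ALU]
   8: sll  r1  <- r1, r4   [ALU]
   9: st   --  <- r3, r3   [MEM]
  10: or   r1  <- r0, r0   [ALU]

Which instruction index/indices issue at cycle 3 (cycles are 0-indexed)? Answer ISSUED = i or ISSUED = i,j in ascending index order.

ISSUED = 5

t=0 i0/i1:add.ALU+add.ALU ; 2-wide
t=1 i2:ld.MEM ; RAW r2
t=2 i3/i4:sub.ALU+xor.ALU ; 2-wide
t=3 i5:blt.BR ; no-port BR/BR
t=4 i6/i7:bne.BR+sub.ALU ; 2-wide
t=5 i8/i9:sll.ALU+st.MEM ; 2-wide
t=6 i10:or.ALU ; tail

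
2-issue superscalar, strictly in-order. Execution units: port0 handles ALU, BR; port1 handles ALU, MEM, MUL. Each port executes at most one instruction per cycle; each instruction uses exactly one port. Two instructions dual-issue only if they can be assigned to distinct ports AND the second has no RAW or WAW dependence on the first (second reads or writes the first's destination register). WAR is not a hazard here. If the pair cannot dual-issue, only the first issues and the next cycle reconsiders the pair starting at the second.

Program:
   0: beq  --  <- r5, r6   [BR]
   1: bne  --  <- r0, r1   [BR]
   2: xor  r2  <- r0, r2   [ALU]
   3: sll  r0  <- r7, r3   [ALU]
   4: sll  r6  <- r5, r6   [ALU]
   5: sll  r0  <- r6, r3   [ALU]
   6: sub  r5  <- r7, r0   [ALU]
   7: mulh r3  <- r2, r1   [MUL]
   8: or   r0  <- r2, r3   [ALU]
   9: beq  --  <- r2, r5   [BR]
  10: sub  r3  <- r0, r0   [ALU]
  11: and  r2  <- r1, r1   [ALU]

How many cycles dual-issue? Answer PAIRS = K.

[0] i0  beq  -- no-port BR/BR
[1] i1+i2  bne/xor  -- pair
[2] i3+i4  sll/sll  -- pair
[3] i5  sll  -- RAW r0
[4] i6+i7  sub/mulh  -- pair
[5] i8+i9  or/beq  -- pair
[6] i10+i11  sub/and  -- pair

PAIRS = 5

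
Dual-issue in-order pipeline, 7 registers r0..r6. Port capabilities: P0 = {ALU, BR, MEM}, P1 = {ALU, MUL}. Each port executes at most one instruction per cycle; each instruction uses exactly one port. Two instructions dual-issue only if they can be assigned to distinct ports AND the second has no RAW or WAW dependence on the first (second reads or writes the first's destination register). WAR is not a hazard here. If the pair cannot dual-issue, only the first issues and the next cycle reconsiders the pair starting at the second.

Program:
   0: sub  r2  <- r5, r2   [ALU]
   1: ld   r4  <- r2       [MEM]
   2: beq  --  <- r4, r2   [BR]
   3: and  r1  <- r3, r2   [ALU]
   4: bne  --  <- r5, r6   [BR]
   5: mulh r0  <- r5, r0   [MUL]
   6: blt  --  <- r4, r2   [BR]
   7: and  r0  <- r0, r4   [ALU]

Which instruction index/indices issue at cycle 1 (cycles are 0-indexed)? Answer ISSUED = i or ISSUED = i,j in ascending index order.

c0: i0 sub.ALU  RAW r2
c1: i1 ld.MEM  no-port MEM/BR
c2: i2/i3 beq.BR/and.ALU  dual
c3: i4/i5 bne.BR/mulh.MUL  dual
c4: i6/i7 blt.BR/and.ALU  dual

ISSUED = 1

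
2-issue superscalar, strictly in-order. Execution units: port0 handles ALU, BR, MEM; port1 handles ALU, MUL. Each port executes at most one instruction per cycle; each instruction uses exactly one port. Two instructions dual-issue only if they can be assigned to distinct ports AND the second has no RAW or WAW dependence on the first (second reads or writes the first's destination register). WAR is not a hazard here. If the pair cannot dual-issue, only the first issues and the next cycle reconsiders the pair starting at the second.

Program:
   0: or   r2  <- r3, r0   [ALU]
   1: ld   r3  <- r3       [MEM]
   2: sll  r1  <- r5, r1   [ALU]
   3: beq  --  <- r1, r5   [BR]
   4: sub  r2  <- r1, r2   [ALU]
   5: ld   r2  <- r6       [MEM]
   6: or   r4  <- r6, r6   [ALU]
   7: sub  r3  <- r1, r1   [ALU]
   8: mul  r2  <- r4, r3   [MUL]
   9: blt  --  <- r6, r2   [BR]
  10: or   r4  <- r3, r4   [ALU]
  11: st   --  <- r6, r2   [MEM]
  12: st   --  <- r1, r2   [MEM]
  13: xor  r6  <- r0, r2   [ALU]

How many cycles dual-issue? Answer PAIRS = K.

PAIRS = 5

[0] i0&i1  or;ld  -- pair
[1] i2  sll  -- RAW r1
[2] i3&i4  beq;sub  -- pair
[3] i5&i6  ld;or  -- pair
[4] i7  sub  -- RAW r3
[5] i8  mul  -- RAW r2
[6] i9&i10  blt;or  -- pair
[7] i11  st  -- no-port MEM/MEM
[8] i12&i13  st;xor  -- pair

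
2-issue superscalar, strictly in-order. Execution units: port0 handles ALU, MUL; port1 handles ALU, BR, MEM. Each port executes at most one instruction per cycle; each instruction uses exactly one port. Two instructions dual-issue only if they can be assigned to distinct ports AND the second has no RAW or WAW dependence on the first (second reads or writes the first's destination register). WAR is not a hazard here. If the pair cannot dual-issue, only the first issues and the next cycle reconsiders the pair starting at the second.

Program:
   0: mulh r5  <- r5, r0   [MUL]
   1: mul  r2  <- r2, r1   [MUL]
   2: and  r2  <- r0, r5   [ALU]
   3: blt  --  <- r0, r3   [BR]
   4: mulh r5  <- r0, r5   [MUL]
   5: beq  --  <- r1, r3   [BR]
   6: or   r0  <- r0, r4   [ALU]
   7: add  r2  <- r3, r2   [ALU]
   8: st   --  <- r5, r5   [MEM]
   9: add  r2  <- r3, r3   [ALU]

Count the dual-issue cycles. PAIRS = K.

[0] i0  mulh  -- no-port MUL/MUL
[1] i1  mul  -- WAW r2
[2] i2,i3  and/blt  -- 2-wide
[3] i4,i5  mulh/beq  -- 2-wide
[4] i6,i7  or/add  -- 2-wide
[5] i8,i9  st/add  -- 2-wide

PAIRS = 4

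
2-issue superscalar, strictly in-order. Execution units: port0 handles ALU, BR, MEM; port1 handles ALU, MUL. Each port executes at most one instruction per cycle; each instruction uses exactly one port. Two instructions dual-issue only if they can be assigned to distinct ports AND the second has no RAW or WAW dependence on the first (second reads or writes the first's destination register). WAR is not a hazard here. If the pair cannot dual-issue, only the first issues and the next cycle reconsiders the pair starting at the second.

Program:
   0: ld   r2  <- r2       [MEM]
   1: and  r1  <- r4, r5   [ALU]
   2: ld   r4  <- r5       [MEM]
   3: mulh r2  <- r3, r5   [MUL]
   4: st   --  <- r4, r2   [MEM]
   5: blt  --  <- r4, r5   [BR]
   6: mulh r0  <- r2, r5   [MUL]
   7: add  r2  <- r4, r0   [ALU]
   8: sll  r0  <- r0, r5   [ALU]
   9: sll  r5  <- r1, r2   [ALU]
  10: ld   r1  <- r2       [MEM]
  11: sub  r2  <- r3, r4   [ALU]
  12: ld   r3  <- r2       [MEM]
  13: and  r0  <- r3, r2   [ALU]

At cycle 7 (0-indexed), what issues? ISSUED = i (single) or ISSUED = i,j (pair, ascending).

0. ld and @i0&i1  | dual
1. ld mulh @i2&i3  | dual
2. st @i4  | no-port MEM/BR
3. blt mulh @i5&i6  | dual
4. add sll @i7&i8  | dual
5. sll ld @i9&i10  | dual
6. sub @i11  | RAW r2
7. ld @i12  | RAW r3
8. and @i13  | tail

ISSUED = 12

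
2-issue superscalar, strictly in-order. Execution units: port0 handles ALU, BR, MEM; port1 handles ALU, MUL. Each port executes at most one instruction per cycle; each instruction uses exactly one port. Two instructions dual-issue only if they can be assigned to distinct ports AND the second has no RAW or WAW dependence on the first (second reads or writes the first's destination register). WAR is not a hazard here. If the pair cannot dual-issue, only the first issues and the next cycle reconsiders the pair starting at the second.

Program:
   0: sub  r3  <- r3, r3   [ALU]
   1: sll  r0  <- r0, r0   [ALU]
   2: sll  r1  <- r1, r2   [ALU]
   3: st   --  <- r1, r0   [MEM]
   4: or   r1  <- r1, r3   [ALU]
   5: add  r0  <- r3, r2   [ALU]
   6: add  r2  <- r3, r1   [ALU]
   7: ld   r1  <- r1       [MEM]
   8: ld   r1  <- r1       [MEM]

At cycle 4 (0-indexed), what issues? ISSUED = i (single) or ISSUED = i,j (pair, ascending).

ISSUED = 7

[0] i0/i1  sub.ALU+sll.ALU  -- pair
[1] i2  sll.ALU  -- RAW r1
[2] i3/i4  st.MEM+or.ALU  -- pair
[3] i5/i6  add.ALU+add.ALU  -- pair
[4] i7  ld.MEM  -- no-port MEM/MEM
[5] i8  ld.MEM  -- tail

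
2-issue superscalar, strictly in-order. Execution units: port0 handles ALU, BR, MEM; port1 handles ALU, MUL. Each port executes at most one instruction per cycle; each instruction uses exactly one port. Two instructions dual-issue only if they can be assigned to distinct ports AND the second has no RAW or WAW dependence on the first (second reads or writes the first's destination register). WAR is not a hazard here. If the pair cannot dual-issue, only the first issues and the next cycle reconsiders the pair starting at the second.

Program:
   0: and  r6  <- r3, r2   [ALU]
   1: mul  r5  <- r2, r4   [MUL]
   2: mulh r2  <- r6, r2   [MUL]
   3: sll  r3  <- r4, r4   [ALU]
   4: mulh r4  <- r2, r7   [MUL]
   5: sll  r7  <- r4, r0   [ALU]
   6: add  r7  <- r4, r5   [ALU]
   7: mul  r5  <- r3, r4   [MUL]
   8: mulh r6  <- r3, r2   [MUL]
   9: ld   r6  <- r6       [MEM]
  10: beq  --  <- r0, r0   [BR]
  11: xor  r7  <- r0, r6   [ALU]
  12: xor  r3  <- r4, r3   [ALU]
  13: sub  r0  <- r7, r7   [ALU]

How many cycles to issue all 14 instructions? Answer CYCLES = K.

  cy0 -> i0/i1 (and;mul) dual
  cy1 -> i2/i3 (mulh;sll) dual
  cy2 -> i4 (mulh) RAW r4
  cy3 -> i5 (sll) WAW r7
  cy4 -> i6/i7 (add;mul) dual
  cy5 -> i8 (mulh) RAW+WAW r6
  cy6 -> i9 (ld) no-port MEM/BR
  cy7 -> i10/i11 (beq;xor) dual
  cy8 -> i12/i13 (xor;sub) dual

CYCLES = 9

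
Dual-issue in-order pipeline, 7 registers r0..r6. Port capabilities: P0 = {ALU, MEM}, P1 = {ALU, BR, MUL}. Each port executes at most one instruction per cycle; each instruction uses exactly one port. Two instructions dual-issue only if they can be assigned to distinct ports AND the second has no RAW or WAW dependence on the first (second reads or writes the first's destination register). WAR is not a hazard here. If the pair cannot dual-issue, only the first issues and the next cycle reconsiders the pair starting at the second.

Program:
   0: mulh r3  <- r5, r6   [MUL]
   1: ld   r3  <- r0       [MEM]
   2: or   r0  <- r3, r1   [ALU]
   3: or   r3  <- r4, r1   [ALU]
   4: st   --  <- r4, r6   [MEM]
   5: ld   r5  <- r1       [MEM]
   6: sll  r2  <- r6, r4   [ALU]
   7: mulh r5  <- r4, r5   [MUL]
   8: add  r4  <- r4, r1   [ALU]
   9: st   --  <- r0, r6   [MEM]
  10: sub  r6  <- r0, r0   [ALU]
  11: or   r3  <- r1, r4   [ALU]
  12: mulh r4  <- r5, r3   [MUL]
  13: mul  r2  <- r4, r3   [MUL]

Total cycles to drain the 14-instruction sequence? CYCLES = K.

CYCLES = 10

0. mulh.MUL @i0  | WAW r3
1. ld.MEM @i1  | RAW r3
2. or.ALU or.ALU @i2&i3  | 2-wide
3. st.MEM @i4  | no-port MEM/MEM
4. ld.MEM sll.ALU @i5&i6  | 2-wide
5. mulh.MUL add.ALU @i7&i8  | 2-wide
6. st.MEM sub.ALU @i9&i10  | 2-wide
7. or.ALU @i11  | RAW r3
8. mulh.MUL @i12  | no-port MUL/MUL
9. mul.MUL @i13  | tail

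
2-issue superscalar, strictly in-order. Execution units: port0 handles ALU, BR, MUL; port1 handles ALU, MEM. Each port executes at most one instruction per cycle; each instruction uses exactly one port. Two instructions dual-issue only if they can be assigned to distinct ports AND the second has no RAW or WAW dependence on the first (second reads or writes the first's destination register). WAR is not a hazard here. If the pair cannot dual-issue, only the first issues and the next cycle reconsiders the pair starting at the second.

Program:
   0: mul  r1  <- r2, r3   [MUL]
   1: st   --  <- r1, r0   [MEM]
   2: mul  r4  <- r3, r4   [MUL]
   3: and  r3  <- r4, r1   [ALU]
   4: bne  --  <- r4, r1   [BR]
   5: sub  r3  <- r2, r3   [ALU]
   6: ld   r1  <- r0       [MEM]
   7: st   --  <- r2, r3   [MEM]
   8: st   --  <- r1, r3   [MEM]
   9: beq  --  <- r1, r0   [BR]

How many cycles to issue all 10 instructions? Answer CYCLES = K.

CYCLES = 6

#0 head=0: mul.MUL i0 RAW r1
#1 head=1: st.MEM;mul.MUL i1+i2 2-wide
#2 head=3: and.ALU;bne.BR i3+i4 2-wide
#3 head=5: sub.ALU;ld.MEM i5+i6 2-wide
#4 head=7: st.MEM i7 no-port MEM/MEM
#5 head=8: st.MEM;beq.BR i8+i9 2-wide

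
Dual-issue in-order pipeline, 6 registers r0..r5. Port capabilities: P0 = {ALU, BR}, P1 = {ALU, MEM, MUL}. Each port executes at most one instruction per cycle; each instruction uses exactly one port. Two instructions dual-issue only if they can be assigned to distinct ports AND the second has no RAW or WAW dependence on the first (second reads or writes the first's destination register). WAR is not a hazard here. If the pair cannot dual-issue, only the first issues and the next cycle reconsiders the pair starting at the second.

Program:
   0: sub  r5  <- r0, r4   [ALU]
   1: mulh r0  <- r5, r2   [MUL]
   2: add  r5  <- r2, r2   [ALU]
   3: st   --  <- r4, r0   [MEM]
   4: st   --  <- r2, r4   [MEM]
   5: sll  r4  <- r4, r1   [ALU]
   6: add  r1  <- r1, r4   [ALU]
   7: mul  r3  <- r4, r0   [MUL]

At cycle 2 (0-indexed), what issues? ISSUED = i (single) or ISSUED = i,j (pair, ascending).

ISSUED = 3

[0] i0  sub.ALU  -- RAW r5
[1] i1&i2  mulh.MUL add.ALU  -- 2-wide
[2] i3  st.MEM  -- no-port MEM/MEM
[3] i4&i5  st.MEM sll.ALU  -- 2-wide
[4] i6&i7  add.ALU mul.MUL  -- 2-wide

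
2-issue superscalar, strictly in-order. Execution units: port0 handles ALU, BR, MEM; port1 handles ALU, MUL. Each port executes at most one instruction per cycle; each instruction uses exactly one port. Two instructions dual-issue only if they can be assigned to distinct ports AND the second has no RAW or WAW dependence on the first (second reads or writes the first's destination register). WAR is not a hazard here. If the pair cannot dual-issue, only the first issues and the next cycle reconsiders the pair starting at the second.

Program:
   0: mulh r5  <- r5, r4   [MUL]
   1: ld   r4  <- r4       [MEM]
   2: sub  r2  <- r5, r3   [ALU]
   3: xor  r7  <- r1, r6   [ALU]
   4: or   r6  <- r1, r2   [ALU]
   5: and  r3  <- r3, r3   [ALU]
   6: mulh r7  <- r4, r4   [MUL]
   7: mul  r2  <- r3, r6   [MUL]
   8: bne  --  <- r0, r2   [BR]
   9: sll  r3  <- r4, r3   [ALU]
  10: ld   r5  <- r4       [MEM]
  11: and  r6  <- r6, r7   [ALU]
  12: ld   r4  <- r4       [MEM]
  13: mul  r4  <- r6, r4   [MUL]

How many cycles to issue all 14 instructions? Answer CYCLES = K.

CYCLES = 9

0. mulh ld @i0&i1  | pair
1. sub xor @i2&i3  | pair
2. or and @i4&i5  | pair
3. mulh @i6  | no-port MUL/MUL
4. mul @i7  | RAW r2
5. bne sll @i8&i9  | pair
6. ld and @i10&i11  | pair
7. ld @i12  | RAW+WAW r4
8. mul @i13  | tail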